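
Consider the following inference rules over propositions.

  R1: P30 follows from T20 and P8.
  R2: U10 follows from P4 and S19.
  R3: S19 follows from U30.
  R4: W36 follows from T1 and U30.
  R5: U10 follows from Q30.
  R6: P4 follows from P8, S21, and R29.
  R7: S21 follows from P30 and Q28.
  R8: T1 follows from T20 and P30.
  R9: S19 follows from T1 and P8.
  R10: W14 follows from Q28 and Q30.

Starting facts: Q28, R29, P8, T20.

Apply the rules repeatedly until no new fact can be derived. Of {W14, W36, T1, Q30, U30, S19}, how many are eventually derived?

T20 and P8 hold, so P30 follows (R1).
T20 and P30 hold, so T1 follows (R8).
T1 and P8 hold, so S19 follows (R9).
W14 would need Q28 and Q30 (R10), but Q30 is never established.
W36 would need T1 and U30 (R4), but U30 is never established.
T1: reached.
No rule produces Q30, and it is not given.
No rule produces U30, and it is not given.
S19: reached.
Reached: T1 and S19 — 2 of the 6.

2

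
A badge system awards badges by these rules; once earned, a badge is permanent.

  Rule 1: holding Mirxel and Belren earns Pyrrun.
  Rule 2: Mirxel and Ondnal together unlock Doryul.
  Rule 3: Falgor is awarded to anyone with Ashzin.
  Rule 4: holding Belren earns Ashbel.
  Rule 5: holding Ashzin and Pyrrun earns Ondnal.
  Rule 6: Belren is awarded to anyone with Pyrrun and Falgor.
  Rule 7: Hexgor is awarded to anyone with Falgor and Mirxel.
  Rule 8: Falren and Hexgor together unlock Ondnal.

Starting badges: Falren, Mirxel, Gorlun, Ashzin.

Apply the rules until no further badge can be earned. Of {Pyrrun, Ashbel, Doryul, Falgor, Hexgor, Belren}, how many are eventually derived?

With Ashzin, Falgor is earned (Rule 3).
With Falgor and Mirxel, Hexgor is earned (Rule 7).
With Falren and Hexgor, Ondnal is earned (Rule 8).
With Mirxel and Ondnal, Doryul is earned (Rule 2).
Pyrrun would need Mirxel and Belren (Rule 1), but Belren is never earned.
Ashbel would need Belren (Rule 4), but Belren is never earned.
Doryul: reached.
Falgor: reached.
Hexgor: reached.
Belren would need Pyrrun and Falgor (Rule 6), but Pyrrun is never earned.
Reached: Doryul, Falgor, and Hexgor — 3 of the 6.

3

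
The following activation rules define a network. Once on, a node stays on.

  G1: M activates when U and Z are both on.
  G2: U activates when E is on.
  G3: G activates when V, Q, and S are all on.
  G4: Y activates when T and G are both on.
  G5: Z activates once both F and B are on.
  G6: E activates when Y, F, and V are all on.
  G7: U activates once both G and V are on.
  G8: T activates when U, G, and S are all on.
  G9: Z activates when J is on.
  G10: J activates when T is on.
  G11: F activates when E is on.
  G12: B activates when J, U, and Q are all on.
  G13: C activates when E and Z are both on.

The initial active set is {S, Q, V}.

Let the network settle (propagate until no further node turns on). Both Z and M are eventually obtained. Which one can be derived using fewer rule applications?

Z

Z: G3: V, Q, and S on → G on. G and V are on, so U activates (G7). G8: U, G, and S on → T on. T is on, so J activates (G10). G9: J on → Z on. [5 rule applications]
M: V, Q, and S are on, so G activates (G3). G7: G and V on → U on. G8: U, G, and S on → T on. G10: T on → J on. G9: J on → Z on. U and Z are on, so M activates (G1). [6 rule applications]
Z needs fewer.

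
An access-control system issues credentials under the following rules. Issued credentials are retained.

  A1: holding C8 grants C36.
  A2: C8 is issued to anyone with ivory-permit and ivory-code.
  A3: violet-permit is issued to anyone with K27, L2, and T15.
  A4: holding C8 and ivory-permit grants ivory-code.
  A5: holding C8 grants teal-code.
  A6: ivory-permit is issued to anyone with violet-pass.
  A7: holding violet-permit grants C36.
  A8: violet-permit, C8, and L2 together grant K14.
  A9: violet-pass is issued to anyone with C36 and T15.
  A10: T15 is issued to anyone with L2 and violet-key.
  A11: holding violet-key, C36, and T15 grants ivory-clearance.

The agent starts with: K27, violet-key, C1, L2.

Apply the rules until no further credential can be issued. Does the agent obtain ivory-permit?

Yes

Holding L2 and violet-key grants T15 (A10).
Holding K27, L2, and T15 grants violet-permit (A3).
Holding violet-permit grants C36 (A7).
Holding C36 and T15 grants violet-pass (A9).
Holding violet-pass grants ivory-permit (A6).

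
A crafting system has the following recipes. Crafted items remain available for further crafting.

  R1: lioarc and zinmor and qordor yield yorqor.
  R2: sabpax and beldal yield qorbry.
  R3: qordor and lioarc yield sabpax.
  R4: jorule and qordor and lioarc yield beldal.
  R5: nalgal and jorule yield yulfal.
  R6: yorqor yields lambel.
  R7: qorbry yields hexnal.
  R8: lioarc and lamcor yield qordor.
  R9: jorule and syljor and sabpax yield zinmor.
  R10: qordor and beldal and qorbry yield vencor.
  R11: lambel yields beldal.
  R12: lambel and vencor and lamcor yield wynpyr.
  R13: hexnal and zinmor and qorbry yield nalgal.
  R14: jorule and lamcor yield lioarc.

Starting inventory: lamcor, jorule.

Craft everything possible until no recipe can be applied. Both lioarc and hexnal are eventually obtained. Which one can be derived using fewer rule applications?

lioarc

lioarc: jorule and lamcor → lioarc (R14). [1 rule application]
hexnal: jorule and lamcor → lioarc (R14). Using R8, lioarc and lamcor make qordor. Using R4, jorule, qordor, and lioarc make beldal. Using R3, qordor and lioarc make sabpax. Using R2, sabpax and beldal make qorbry. qorbry → hexnal (R7). [6 rule applications]
lioarc needs fewer.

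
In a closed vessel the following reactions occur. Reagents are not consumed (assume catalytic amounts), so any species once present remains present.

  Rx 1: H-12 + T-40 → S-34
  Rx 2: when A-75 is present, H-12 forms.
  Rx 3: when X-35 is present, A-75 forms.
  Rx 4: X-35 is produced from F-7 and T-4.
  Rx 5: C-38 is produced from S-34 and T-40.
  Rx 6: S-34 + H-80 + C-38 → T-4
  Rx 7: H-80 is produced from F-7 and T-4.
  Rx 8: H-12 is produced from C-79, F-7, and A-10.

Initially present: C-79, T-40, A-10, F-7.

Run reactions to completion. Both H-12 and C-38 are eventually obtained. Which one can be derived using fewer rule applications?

H-12

H-12: C-79, F-7, and A-10 present → H-12 forms (Rx 8). [1 rule application]
C-38: C-79, F-7, and A-10 present → H-12 forms (Rx 8). H-12 and T-40 present → S-34 forms (Rx 1). S-34 and T-40 present → C-38 forms (Rx 5). [3 rule applications]
H-12 needs fewer.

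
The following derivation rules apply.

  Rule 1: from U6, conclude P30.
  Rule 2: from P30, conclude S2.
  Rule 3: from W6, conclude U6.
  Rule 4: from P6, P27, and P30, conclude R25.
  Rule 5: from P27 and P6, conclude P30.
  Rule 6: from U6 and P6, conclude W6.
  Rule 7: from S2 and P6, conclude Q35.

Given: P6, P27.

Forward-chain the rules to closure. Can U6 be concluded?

U6 would need W6 (Rule 3), but W6 is never established.

No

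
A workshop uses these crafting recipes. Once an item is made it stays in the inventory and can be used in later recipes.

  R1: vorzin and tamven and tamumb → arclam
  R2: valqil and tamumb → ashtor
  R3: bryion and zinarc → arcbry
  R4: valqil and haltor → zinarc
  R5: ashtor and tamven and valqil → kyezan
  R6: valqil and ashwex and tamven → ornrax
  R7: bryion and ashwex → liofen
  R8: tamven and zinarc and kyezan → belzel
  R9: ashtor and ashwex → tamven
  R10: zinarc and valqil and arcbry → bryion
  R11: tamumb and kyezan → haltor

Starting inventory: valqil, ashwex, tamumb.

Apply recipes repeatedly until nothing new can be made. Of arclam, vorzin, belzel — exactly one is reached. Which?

belzel

valqil and tamumb → ashtor (R2).
Using R9, ashtor and ashwex make tamven.
Using R5, ashtor, tamven, and valqil make kyezan.
Using R11, tamumb and kyezan make haltor.
valqil and haltor → zinarc (R4).
Using R8, tamven, zinarc, and kyezan make belzel.
No rule produces vorzin, and it is not given. arclam would need vorzin, tamven, and tamumb (R1), but vorzin is never obtained.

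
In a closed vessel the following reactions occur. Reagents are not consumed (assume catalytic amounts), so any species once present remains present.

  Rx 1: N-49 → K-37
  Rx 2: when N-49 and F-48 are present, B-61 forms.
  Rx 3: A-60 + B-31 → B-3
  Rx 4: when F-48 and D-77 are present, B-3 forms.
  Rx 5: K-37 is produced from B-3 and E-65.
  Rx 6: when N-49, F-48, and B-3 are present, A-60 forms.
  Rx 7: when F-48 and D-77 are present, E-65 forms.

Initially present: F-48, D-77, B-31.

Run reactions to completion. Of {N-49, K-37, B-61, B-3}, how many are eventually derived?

2

F-48 and D-77 present → B-3 forms (Rx 4).
F-48 and D-77 present → E-65 forms (Rx 7).
B-3 and E-65 present → K-37 forms (Rx 5).
No rule produces N-49, and it is not given.
K-37: reached.
B-61 would need N-49 and F-48 (Rx 2), but N-49 never forms.
B-3: reached.
Reached: K-37 and B-3 — 2 of the 4.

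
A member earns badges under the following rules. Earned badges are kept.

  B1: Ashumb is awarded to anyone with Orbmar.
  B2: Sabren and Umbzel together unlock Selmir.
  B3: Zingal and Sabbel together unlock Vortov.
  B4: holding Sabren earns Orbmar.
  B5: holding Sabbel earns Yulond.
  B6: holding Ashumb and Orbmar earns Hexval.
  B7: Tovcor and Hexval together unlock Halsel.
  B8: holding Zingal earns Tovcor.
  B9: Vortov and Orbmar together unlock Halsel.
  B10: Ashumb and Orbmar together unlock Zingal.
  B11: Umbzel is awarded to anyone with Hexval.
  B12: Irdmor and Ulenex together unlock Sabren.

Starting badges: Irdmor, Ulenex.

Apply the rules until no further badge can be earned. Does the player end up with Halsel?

With Irdmor and Ulenex, Sabren is earned (B12).
With Sabren, Orbmar is earned (B4).
With Orbmar, Ashumb is earned (B1).
With Ashumb and Orbmar, Hexval is earned (B6).
With Ashumb and Orbmar, Zingal is earned (B10).
With Zingal, Tovcor is earned (B8).
With Tovcor and Hexval, Halsel is earned (B7).

Yes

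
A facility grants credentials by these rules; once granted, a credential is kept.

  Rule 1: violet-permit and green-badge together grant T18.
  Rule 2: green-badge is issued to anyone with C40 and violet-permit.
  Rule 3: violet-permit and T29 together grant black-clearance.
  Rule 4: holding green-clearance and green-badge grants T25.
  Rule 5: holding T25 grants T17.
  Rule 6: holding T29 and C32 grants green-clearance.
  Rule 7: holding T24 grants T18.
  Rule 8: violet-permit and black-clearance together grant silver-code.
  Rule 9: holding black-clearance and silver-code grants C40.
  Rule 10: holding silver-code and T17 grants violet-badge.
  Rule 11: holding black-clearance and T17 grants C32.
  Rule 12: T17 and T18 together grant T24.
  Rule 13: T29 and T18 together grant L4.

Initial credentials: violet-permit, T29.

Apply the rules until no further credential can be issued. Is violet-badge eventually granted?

violet-badge would need silver-code and T17 (Rule 10), but T17 is never granted.

No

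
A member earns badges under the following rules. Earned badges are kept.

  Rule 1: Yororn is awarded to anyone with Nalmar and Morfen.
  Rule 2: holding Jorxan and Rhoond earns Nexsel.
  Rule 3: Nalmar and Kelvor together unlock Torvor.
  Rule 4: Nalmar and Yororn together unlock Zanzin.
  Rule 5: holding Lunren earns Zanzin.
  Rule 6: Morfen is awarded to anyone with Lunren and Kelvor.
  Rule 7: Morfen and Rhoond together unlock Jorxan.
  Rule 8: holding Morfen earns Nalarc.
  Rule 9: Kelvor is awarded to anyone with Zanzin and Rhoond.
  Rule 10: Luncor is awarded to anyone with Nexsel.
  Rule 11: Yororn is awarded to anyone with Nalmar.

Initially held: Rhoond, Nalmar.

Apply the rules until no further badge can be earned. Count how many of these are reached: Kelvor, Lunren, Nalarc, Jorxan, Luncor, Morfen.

1

With Nalmar, Yororn is earned (Rule 11).
With Nalmar and Yororn, Zanzin is earned (Rule 4).
With Zanzin and Rhoond, Kelvor is earned (Rule 9).
Kelvor: reached.
No rule produces Lunren, and it is not given.
Nalarc would need Morfen (Rule 8), but Morfen is never earned.
Jorxan would need Morfen and Rhoond (Rule 7), but Morfen is never earned.
Luncor would need Nexsel (Rule 10), but Nexsel is never earned.
Morfen would need Lunren and Kelvor (Rule 6), but Lunren is never earned.
Reached: Kelvor — 1 of the 6.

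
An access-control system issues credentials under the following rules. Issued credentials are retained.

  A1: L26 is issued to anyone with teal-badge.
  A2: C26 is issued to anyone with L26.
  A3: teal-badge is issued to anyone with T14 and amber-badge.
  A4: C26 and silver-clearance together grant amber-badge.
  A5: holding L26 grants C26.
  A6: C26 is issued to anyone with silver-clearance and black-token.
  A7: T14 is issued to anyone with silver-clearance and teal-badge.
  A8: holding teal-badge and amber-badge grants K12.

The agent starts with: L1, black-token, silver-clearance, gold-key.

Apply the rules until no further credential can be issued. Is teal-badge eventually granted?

teal-badge would need T14 and amber-badge (A3), but T14 is never granted.

No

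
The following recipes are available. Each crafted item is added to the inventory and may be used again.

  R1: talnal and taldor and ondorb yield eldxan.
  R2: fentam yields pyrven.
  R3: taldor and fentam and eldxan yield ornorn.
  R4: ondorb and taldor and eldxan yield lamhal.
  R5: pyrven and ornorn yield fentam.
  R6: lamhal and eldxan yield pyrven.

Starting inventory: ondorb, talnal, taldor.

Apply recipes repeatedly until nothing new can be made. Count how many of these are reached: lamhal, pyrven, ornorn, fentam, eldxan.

Using R1, talnal, taldor, and ondorb make eldxan.
Using R4, ondorb, taldor, and eldxan make lamhal.
lamhal and eldxan → pyrven (R6).
lamhal: reached.
pyrven: reached.
ornorn would need taldor, fentam, and eldxan (R3), but fentam is never obtained.
fentam would need pyrven and ornorn (R5), but ornorn is never obtained.
eldxan: reached.
Reached: lamhal, pyrven, and eldxan — 3 of the 5.

3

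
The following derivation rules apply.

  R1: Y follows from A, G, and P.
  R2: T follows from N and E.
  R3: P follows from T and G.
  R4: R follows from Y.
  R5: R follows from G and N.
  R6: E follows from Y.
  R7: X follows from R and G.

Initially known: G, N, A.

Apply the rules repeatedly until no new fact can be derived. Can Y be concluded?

No

Y would need A, G, and P (R1), but P is never established.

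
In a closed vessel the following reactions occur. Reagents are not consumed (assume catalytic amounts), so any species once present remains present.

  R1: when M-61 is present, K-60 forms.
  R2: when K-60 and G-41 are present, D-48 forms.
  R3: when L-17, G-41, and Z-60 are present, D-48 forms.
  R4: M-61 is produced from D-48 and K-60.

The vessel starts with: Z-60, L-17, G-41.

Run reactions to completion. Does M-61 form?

No

M-61 would need D-48 and K-60 (R4), but K-60 never forms.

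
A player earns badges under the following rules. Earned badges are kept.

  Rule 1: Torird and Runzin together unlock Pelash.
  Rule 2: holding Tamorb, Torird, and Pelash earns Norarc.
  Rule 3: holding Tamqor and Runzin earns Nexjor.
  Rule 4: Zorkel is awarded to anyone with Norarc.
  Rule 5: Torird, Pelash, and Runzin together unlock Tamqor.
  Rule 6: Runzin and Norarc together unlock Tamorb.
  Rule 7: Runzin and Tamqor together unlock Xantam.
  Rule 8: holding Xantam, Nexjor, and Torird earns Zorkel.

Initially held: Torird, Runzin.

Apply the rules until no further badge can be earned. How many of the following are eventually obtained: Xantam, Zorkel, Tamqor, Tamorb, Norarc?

With Torird and Runzin, Pelash is earned (Rule 1).
With Torird, Pelash, and Runzin, Tamqor is earned (Rule 5).
With Runzin and Tamqor, Xantam is earned (Rule 7).
With Tamqor and Runzin, Nexjor is earned (Rule 3).
With Xantam, Nexjor, and Torird, Zorkel is earned (Rule 8).
Xantam: reached.
Zorkel: reached.
Tamqor: reached.
Tamorb would need Runzin and Norarc (Rule 6), but Norarc is never earned.
Norarc would need Tamorb, Torird, and Pelash (Rule 2), but Tamorb is never earned.
Reached: Xantam, Zorkel, and Tamqor — 3 of the 5.

3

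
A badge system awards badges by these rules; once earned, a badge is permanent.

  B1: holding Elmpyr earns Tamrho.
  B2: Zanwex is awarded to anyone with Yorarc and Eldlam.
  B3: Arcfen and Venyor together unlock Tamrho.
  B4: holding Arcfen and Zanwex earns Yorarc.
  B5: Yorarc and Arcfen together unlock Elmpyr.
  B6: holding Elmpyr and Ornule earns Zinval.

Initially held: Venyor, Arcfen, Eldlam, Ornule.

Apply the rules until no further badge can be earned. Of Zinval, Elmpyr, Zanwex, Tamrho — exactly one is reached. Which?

With Arcfen and Venyor, Tamrho is earned (B3).
Zanwex would need Yorarc and Eldlam (B2), but Yorarc is never earned. Zinval would need Elmpyr and Ornule (B6), but Elmpyr is never earned. Elmpyr would need Yorarc and Arcfen (B5), but Yorarc is never earned.

Tamrho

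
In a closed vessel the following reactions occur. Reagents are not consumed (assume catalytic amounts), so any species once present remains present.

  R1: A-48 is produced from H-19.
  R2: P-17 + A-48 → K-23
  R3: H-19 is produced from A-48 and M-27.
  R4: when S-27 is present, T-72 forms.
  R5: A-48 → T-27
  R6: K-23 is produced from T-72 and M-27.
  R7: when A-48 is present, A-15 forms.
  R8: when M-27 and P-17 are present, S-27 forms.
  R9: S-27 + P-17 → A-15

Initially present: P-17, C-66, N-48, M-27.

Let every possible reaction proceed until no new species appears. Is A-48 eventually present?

No

A-48 would need H-19 (R1), but H-19 never forms.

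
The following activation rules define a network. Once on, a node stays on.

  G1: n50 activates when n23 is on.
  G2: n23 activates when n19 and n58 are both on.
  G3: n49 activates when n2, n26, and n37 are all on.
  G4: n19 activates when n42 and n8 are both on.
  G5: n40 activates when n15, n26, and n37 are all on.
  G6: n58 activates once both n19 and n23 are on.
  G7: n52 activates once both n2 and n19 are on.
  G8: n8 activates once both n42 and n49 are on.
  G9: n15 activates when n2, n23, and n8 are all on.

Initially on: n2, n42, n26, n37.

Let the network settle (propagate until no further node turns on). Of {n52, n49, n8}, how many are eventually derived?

n2, n26, and n37 are on, so n49 activates (G3).
n42 and n49 are on, so n8 activates (G8).
G4: n42 and n8 on → n19 on.
n2 and n19 are on, so n52 activates (G7).
n52: reached.
n49: reached.
n8: reached.
All 3 are reached.

3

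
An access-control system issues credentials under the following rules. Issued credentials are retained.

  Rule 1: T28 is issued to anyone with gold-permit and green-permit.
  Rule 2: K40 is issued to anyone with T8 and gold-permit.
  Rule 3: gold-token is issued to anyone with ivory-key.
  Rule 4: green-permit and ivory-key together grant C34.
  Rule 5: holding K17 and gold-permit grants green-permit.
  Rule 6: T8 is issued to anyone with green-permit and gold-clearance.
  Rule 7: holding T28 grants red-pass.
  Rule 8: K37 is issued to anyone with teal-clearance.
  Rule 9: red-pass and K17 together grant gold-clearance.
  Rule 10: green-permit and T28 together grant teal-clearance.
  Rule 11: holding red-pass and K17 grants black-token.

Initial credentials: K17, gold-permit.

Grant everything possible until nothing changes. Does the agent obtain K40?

Holding K17 and gold-permit grants green-permit (Rule 5).
Holding gold-permit and green-permit grants T28 (Rule 1).
Holding T28 grants red-pass (Rule 7).
Holding red-pass and K17 grants gold-clearance (Rule 9).
Holding green-permit and gold-clearance grants T8 (Rule 6).
Holding T8 and gold-permit grants K40 (Rule 2).

Yes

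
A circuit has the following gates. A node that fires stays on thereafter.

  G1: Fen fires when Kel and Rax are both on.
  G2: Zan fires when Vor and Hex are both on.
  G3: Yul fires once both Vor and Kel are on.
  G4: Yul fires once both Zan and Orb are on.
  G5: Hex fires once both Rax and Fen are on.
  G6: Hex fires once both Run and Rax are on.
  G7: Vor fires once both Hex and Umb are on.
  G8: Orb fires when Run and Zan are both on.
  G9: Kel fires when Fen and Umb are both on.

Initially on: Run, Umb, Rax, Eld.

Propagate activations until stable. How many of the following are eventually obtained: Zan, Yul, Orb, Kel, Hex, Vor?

Run and Rax are on, so Hex fires (G6).
Hex and Umb are on, so Vor fires (G7).
G2: Vor and Hex on → Zan on.
G8: Run and Zan on → Orb on.
G4: Zan and Orb on → Yul on.
Zan: reached.
Yul: reached.
Orb: reached.
Kel would need Fen and Umb (G9), but Fen never turns on.
Hex: reached.
Vor: reached.
Reached: Zan, Yul, Orb, Hex, and Vor — 5 of the 6.

5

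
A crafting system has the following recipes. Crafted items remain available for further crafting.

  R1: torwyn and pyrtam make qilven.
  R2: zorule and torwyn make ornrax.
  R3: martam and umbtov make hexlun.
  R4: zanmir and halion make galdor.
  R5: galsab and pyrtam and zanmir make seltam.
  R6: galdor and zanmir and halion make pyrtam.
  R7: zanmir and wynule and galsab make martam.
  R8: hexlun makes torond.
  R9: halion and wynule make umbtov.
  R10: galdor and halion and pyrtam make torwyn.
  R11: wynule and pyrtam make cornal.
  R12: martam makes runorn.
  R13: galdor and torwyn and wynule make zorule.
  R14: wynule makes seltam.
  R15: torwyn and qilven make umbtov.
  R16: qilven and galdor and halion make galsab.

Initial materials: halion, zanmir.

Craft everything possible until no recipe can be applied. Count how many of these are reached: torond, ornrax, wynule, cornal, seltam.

zanmir and halion → galdor (R4).
Using R6, galdor, zanmir, and halion make pyrtam.
galdor and halion and pyrtam → torwyn (R10).
Using R1, torwyn and pyrtam make qilven.
qilven and galdor and halion → galsab (R16).
Using R5, galsab, pyrtam, and zanmir make seltam.
torond would need hexlun (R8), but hexlun is never obtained.
ornrax would need zorule and torwyn (R2), but zorule is never obtained.
No rule produces wynule, and it is not given.
cornal would need wynule and pyrtam (R11), but wynule is never obtained.
seltam: reached.
Reached: seltam — 1 of the 5.

1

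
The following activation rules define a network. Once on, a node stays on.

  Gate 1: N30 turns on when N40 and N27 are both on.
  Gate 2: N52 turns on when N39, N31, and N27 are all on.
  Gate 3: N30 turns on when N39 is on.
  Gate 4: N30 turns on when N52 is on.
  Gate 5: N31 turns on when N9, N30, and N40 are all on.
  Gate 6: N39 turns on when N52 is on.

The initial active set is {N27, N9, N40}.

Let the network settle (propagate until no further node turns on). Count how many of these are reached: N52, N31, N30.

N40 and N27 are on, so N30 turns on (Gate 1).
Gate 5: N9, N30, and N40 on → N31 on.
N52 would need N39, N31, and N27 (Gate 2), but N39 never turns on.
N31: reached.
N30: reached.
Reached: N31 and N30 — 2 of the 3.

2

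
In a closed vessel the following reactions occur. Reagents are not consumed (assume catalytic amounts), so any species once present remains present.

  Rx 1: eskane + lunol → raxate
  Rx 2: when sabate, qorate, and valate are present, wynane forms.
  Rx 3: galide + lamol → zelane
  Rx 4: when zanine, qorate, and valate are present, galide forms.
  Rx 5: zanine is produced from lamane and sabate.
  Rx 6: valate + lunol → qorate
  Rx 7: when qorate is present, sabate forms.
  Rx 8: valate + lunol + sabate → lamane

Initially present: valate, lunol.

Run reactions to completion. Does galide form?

Yes

valate and lunol present → qorate forms (Rx 6).
qorate present → sabate forms (Rx 7).
valate, lunol, and sabate present → lamane forms (Rx 8).
lamane and sabate present → zanine forms (Rx 5).
zanine, qorate, and valate present → galide forms (Rx 4).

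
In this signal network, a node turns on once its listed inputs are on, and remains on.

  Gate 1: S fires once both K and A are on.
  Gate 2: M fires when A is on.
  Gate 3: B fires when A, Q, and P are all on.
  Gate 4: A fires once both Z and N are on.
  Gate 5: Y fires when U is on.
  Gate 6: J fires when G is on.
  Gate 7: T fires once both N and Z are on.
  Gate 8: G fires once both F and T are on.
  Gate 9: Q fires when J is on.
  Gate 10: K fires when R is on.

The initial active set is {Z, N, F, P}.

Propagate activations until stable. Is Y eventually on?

Y would need U (Gate 5), but U never turns on.

No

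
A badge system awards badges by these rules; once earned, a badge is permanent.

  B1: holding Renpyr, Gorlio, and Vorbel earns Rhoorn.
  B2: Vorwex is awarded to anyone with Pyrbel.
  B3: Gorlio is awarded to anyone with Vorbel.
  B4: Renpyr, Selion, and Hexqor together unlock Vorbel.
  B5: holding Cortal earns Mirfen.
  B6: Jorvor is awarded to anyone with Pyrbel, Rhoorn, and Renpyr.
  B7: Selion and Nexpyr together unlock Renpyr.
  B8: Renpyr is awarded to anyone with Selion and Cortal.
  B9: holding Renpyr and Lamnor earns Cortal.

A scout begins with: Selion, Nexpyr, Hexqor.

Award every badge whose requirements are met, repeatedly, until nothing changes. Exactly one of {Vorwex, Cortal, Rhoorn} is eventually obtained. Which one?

With Selion and Nexpyr, Renpyr is earned (B7).
With Renpyr, Selion, and Hexqor, Vorbel is earned (B4).
With Vorbel, Gorlio is earned (B3).
With Renpyr, Gorlio, and Vorbel, Rhoorn is earned (B1).
Vorwex would need Pyrbel (B2), but Pyrbel is never earned. Cortal would need Renpyr and Lamnor (B9), but Lamnor is never earned.

Rhoorn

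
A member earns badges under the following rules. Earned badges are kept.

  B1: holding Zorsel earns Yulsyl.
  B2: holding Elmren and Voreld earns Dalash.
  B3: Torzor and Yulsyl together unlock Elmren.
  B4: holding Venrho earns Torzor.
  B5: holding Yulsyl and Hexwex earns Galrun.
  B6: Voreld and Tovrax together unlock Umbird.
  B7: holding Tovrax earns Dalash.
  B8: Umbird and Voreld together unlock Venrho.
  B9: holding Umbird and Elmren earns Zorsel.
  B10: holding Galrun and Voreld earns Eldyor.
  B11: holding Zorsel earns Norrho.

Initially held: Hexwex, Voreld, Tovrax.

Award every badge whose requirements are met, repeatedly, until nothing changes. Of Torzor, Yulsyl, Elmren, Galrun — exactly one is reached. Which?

Torzor

With Voreld and Tovrax, Umbird is earned (B6).
With Umbird and Voreld, Venrho is earned (B8).
With Venrho, Torzor is earned (B4).
Yulsyl would need Zorsel (B1), but Zorsel is never earned. Galrun would need Yulsyl and Hexwex (B5), but Yulsyl is never earned. Elmren would need Torzor and Yulsyl (B3), but Yulsyl is never earned.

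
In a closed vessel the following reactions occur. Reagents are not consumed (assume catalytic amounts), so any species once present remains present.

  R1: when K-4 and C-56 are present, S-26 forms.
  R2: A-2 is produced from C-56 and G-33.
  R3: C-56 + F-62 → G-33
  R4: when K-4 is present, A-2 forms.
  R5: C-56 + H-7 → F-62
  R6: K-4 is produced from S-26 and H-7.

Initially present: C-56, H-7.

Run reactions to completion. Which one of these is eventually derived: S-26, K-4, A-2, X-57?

A-2

C-56 and H-7 present → F-62 forms (R5).
C-56 and F-62 present → G-33 forms (R3).
C-56 and G-33 present → A-2 forms (R2).
K-4 would need S-26 and H-7 (R6), but S-26 never forms. No rule produces X-57, and it is not given. S-26 would need K-4 and C-56 (R1), but K-4 never forms.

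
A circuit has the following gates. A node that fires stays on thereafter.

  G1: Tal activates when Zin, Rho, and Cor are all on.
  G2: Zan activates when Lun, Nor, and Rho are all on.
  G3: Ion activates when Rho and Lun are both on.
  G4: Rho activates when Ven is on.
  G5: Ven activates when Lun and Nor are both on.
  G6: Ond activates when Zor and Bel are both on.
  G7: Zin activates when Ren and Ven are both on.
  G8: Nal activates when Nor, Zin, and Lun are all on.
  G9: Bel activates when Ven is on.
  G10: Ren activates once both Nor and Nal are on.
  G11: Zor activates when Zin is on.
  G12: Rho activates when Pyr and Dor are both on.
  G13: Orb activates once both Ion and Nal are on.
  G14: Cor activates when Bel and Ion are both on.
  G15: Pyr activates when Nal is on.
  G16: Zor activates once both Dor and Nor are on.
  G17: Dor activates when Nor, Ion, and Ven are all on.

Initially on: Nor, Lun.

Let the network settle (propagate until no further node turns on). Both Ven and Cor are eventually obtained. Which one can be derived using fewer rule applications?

Ven: Lun and Nor are on, so Ven activates (G5). [1 rule application]
Cor: Lun and Nor are on, so Ven activates (G5). G9: Ven on → Bel on. Ven is on, so Rho activates (G4). G3: Rho and Lun on → Ion on. Bel and Ion are on, so Cor activates (G14). [5 rule applications]
Ven needs fewer.

Ven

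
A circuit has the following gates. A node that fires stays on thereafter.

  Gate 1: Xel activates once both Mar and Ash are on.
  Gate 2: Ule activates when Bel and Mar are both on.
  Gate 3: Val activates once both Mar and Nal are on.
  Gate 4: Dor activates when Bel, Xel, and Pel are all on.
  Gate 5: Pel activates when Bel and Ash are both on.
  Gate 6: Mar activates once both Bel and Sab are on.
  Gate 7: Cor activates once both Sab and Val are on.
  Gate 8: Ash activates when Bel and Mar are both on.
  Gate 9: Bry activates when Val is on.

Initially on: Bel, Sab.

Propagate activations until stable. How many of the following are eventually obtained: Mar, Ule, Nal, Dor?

3

Gate 6: Bel and Sab on → Mar on.
Bel and Mar are on, so Ule activates (Gate 2).
Gate 8: Bel and Mar on → Ash on.
Mar and Ash are on, so Xel activates (Gate 1).
Bel and Ash are on, so Pel activates (Gate 5).
Gate 4: Bel, Xel, and Pel on → Dor on.
Mar: reached.
Ule: reached.
No rule produces Nal, and it is not given.
Dor: reached.
Reached: Mar, Ule, and Dor — 3 of the 4.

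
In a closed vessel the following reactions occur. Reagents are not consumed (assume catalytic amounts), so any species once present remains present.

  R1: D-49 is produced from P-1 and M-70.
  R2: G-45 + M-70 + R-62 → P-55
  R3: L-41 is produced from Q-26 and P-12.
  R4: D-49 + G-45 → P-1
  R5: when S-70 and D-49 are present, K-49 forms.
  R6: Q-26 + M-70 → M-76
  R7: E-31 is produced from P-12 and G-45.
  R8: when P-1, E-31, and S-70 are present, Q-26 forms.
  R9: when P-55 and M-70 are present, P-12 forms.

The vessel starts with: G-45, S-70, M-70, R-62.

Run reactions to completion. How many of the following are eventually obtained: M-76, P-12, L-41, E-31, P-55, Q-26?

3

G-45, M-70, and R-62 present → P-55 forms (R2).
P-55 and M-70 present → P-12 forms (R9).
P-12 and G-45 present → E-31 forms (R7).
M-76 would need Q-26 and M-70 (R6), but Q-26 never forms.
P-12: reached.
L-41 would need Q-26 and P-12 (R3), but Q-26 never forms.
E-31: reached.
P-55: reached.
Q-26 would need P-1, E-31, and S-70 (R8), but P-1 never forms.
Reached: P-12, E-31, and P-55 — 3 of the 6.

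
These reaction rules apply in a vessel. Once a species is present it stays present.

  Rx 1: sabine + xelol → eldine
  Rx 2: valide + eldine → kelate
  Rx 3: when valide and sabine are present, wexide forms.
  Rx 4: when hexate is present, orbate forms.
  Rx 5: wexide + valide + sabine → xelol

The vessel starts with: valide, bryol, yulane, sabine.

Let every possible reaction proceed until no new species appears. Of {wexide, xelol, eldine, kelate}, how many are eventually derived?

4

valide and sabine present → wexide forms (Rx 3).
wexide, valide, and sabine present → xelol forms (Rx 5).
sabine and xelol present → eldine forms (Rx 1).
valide and eldine present → kelate forms (Rx 2).
wexide: reached.
xelol: reached.
eldine: reached.
kelate: reached.
All 4 are reached.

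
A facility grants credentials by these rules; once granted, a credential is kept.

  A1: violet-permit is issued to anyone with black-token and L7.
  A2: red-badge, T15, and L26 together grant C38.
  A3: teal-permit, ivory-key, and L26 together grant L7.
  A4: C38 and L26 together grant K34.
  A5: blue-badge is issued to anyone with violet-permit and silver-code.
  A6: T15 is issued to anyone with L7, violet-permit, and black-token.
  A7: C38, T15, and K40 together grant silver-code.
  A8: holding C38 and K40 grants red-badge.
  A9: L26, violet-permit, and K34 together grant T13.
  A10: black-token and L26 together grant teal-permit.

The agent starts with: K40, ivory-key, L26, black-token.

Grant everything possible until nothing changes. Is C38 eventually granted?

C38 would need red-badge, T15, and L26 (A2), but red-badge is never granted.

No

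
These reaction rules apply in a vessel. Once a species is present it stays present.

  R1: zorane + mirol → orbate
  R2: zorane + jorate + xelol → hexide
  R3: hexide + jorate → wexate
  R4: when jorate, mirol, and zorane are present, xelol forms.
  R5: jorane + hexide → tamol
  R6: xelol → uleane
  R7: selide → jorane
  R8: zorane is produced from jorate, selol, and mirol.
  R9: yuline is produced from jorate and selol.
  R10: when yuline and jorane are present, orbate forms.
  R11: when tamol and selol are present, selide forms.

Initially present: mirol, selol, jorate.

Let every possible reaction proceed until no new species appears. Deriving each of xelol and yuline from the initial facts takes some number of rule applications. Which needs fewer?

yuline

yuline: jorate and selol present → yuline forms (R9). [1 rule application]
xelol: jorate, selol, and mirol present → zorane forms (R8). jorate, mirol, and zorane present → xelol forms (R4). [2 rule applications]
yuline needs fewer.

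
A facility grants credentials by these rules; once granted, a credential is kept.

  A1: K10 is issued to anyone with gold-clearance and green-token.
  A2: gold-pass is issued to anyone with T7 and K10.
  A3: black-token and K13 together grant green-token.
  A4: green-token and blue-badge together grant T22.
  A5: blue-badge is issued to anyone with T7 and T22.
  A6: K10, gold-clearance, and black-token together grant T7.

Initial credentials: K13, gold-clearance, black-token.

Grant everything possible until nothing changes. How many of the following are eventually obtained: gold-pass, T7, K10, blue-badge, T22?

Holding black-token and K13 grants green-token (A3).
Holding gold-clearance and green-token grants K10 (A1).
Holding K10, gold-clearance, and black-token grants T7 (A6).
Holding T7 and K10 grants gold-pass (A2).
gold-pass: reached.
T7: reached.
K10: reached.
blue-badge would need T7 and T22 (A5), but T22 is never granted.
T22 would need green-token and blue-badge (A4), but blue-badge is never granted.
Reached: gold-pass, T7, and K10 — 3 of the 5.

3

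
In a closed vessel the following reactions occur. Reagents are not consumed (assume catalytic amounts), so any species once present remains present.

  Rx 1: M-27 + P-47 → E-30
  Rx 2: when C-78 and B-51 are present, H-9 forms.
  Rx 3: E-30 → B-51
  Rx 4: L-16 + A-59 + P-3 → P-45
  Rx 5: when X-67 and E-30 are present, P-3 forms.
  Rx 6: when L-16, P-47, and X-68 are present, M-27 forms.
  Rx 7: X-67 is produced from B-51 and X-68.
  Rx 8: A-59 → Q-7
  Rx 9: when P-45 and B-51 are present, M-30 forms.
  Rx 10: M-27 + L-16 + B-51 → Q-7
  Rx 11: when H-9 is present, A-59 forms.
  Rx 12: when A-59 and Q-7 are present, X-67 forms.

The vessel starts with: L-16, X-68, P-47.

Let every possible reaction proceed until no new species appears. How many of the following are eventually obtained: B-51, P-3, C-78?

2

L-16, P-47, and X-68 present → M-27 forms (Rx 6).
M-27 and P-47 present → E-30 forms (Rx 1).
E-30 present → B-51 forms (Rx 3).
B-51 and X-68 present → X-67 forms (Rx 7).
X-67 and E-30 present → P-3 forms (Rx 5).
B-51: reached.
P-3: reached.
No rule produces C-78, and it is not given.
Reached: B-51 and P-3 — 2 of the 3.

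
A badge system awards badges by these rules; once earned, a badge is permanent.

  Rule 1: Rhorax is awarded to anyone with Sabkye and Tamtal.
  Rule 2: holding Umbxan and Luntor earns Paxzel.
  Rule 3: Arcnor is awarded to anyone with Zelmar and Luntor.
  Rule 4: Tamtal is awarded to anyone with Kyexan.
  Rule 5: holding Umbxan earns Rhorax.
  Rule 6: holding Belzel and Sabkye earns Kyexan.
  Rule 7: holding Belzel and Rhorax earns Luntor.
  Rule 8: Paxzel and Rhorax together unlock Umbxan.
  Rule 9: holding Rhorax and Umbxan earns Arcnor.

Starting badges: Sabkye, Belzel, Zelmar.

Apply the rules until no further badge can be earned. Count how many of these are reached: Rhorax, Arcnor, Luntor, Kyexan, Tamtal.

5

With Belzel and Sabkye, Kyexan is earned (Rule 6).
With Kyexan, Tamtal is earned (Rule 4).
With Sabkye and Tamtal, Rhorax is earned (Rule 1).
With Belzel and Rhorax, Luntor is earned (Rule 7).
With Zelmar and Luntor, Arcnor is earned (Rule 3).
Rhorax: reached.
Arcnor: reached.
Luntor: reached.
Kyexan: reached.
Tamtal: reached.
All 5 are reached.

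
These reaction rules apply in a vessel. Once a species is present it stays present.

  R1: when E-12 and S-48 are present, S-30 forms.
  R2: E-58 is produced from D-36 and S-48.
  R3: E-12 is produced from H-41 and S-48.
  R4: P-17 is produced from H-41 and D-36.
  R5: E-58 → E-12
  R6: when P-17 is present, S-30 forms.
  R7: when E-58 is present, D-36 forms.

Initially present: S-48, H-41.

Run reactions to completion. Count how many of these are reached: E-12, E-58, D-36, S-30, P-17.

H-41 and S-48 present → E-12 forms (R3).
E-12 and S-48 present → S-30 forms (R1).
E-12: reached.
E-58 would need D-36 and S-48 (R2), but D-36 never forms.
D-36 would need E-58 (R7), but E-58 never forms.
S-30: reached.
P-17 would need H-41 and D-36 (R4), but D-36 never forms.
Reached: E-12 and S-30 — 2 of the 5.

2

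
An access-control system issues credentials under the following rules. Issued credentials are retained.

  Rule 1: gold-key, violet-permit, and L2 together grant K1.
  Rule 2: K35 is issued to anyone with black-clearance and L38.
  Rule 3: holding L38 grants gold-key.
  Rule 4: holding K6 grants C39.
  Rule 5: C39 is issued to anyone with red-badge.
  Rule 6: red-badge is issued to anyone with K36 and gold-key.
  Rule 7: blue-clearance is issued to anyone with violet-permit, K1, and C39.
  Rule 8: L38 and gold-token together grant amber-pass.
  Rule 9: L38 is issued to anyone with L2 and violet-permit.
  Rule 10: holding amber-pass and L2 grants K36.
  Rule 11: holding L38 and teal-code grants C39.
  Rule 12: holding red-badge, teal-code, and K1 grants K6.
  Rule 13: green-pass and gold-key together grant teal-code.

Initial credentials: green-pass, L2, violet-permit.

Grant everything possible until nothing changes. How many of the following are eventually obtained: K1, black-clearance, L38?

2

Holding L2 and violet-permit grants L38 (Rule 9).
Holding L38 grants gold-key (Rule 3).
Holding gold-key, violet-permit, and L2 grants K1 (Rule 1).
K1: reached.
No rule produces black-clearance, and it is not given.
L38: reached.
Reached: K1 and L38 — 2 of the 3.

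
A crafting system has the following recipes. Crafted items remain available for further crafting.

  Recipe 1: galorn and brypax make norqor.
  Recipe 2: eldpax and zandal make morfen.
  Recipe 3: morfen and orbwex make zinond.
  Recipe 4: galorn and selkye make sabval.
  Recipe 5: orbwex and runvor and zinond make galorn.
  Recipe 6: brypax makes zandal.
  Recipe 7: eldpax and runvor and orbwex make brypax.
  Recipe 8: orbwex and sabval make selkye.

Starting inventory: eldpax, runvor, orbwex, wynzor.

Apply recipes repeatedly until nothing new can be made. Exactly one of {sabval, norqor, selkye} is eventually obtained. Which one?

Using Recipe 7, eldpax, runvor, and orbwex make brypax.
Using Recipe 6, brypax makes zandal.
Using Recipe 2, eldpax and zandal make morfen.
Using Recipe 3, morfen and orbwex make zinond.
Using Recipe 5, orbwex, runvor, and zinond make galorn.
galorn and brypax → norqor (Recipe 1).
sabval would need galorn and selkye (Recipe 4), but selkye is never obtained. selkye would need orbwex and sabval (Recipe 8), but sabval is never obtained.

norqor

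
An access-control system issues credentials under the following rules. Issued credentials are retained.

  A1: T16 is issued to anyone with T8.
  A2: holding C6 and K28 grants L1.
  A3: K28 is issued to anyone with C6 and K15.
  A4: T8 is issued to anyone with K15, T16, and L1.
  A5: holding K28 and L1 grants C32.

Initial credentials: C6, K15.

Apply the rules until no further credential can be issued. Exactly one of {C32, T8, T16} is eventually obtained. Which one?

Holding C6 and K15 grants K28 (A3).
Holding C6 and K28 grants L1 (A2).
Holding K28 and L1 grants C32 (A5).
T8 would need K15, T16, and L1 (A4), but T16 is never granted. T16 would need T8 (A1), but T8 is never granted.

C32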